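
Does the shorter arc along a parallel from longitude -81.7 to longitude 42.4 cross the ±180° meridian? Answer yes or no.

Signed shortest Δλ = ((42.4 − -81.7 + 180) mod 360) − 180 = 124.1°.
Going east by 124.1° from -81.7° reaches +42.4° without touching 180°.

No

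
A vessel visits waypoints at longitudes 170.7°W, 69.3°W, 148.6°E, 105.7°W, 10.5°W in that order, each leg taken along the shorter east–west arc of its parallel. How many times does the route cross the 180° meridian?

Leg 1: -170.7° → -69.3°, shortest Δλ = 101.4° (east) — does not cross 180°.
Leg 2: -69.3° → +148.6°, shortest Δλ = -142.1° (west) — crosses 180°.
Leg 3: +148.6° → -105.7°, shortest Δλ = 105.7° (east) — crosses 180°.
Leg 4: -105.7° → -10.5°, shortest Δλ = 95.2° (east) — does not cross 180°.
Total crossings: 2.

2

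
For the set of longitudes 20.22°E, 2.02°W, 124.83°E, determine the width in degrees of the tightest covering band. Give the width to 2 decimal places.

Sort the longitudes: -2.02°, +20.22°, +124.83°.
Eastward gaps between consecutive values (wrapping around): 22.24°, 104.61°, 233.15°.
Largest gap = 233.15° ⇒ minimal covering band is its complement: 360° − 233.15° = 126.85°.
Band runs from -2.02° eastward to +124.83°.

126.85°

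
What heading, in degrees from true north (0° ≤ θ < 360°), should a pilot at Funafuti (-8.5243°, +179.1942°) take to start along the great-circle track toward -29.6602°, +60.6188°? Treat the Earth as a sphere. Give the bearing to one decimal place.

234.2°

Δλ = 60.6188 − 179.1942 = -118.5754°.
θ = atan2( sin Δλ · cos φ₂ , cos φ₁ · sin φ₂ − sin φ₁ · cos φ₂ · cos Δλ )
  = atan2(-0.76312, -0.55100) = -125.830° → normalised to [0°, 360°): 234.170°.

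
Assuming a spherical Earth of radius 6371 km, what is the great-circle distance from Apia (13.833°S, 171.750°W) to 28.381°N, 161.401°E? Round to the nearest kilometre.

5512 km

Δλ = 161.401 − -171.750 = 333.151°; wrapped into (−180°, 180°]: -26.849°.
Δφ = 28.381 − -13.833 = 42.214°.
a = sin²(Δφ/2) + cos φ₁ · cos φ₂ · sin²(Δλ/2) = 0.175726.
c = 2·atan2(√a, √(1−a)) = 0.86512 rad → d = 6371·c ≈ 5511.69 km.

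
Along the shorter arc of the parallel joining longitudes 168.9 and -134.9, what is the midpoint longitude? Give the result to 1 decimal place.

Signed shortest Δλ from +168.9° to -134.9° is +56.2°.
Midpoint longitude = +168.9° + (+56.2°)/2 = +168.9° + 28.1° = +197.0°.
Normalise into (−180°, 180°]: -163.0°.
(The naïve average (+168.9 + -134.9)/2 = 17.0° is on the wrong side of the globe.)

-163.0°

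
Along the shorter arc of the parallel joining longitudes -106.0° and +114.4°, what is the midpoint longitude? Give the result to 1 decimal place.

Signed shortest Δλ from -106.0° to +114.4° is -139.6°.
Midpoint longitude = -106.0° + (-139.6°)/2 = -106.0° − 69.8° = -175.8°.
(The naïve average (-106.0 + +114.4)/2 = 4.2° is on the wrong side of the globe.)

-175.8°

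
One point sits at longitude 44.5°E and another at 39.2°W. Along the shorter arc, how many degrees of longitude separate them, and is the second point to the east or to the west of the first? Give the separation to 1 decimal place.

83.7° west

Raw difference: -39.2 − 44.5 = -83.7°.
Normalise into (−180°, 180°]: -83.7° stays -83.7°.
Negative ⇒ the second point lies to the west; separation 83.7°.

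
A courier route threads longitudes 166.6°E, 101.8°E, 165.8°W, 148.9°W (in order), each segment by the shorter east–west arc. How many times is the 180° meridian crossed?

1

Leg 1: +166.6° → +101.8°, shortest Δλ = -64.8° (west) — does not cross 180°.
Leg 2: +101.8° → -165.8°, shortest Δλ = 92.4° (east) — crosses 180°.
Leg 3: -165.8° → -148.9°, shortest Δλ = 16.9° (east) — does not cross 180°.
Total crossings: 1.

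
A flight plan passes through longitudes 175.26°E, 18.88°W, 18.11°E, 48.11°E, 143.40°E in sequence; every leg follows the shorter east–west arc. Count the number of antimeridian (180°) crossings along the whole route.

1

Leg 1: +175.26° → -18.88°, shortest Δλ = 165.86° (east) — crosses 180°.
Leg 2: -18.88° → +18.11°, shortest Δλ = 36.99° (east) — does not cross 180°.
Leg 3: +18.11° → +48.11°, shortest Δλ = 30.0° (east) — does not cross 180°.
Leg 4: +48.11° → +143.40°, shortest Δλ = 95.29° (east) — does not cross 180°.
Total crossings: 1.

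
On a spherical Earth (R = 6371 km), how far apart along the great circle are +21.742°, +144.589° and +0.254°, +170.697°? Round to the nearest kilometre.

Δλ = 170.697 − 144.589 = 26.108°.
Δφ = 0.254 − 21.742 = -21.488°.
a = sin²(Δφ/2) + cos φ₁ · cos φ₂ · sin²(Δλ/2) = 0.082140.
c = 2·atan2(√a, √(1−a)) = 0.58135 rad → d = 6371·c ≈ 3703.81 km.

3704 km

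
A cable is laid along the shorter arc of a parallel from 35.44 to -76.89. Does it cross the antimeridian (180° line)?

Signed shortest Δλ = ((-76.89 − 35.44 + 180) mod 360) − 180 = -112.33°.
Going west by 112.33° from +35.44° reaches -76.89° without touching 180°.

No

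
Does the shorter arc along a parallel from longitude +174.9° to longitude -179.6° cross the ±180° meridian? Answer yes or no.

Yes

Naïve |-179.6 − 174.9| = 354.5° > 180°, so the shorter arc goes the other way round — across 180°.
Signed shortest Δλ = ((-179.6 − 174.9 + 180) mod 360) − 180 = 5.5°.
Going east by 5.5° from +174.9° passes through 180° before reaching -179.6°.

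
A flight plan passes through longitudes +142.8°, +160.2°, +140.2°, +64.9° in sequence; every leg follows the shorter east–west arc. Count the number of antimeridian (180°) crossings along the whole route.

0

Leg 1: +142.8° → +160.2°, shortest Δλ = 17.4° (east) — does not cross 180°.
Leg 2: +160.2° → +140.2°, shortest Δλ = -20.0° (west) — does not cross 180°.
Leg 3: +140.2° → +64.9°, shortest Δλ = -75.3° (west) — does not cross 180°.
Total crossings: 0.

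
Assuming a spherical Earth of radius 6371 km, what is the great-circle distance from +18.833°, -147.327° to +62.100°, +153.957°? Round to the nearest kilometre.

6559 km

Δλ = 153.957 − -147.327 = 301.284°; wrapped into (−180°, 180°]: -58.716°.
Δφ = 62.100 − 18.833 = 43.267°.
a = sin²(Δφ/2) + cos φ₁ · cos φ₂ · sin²(Δλ/2) = 0.242366.
c = 2·atan2(√a, √(1−a)) = 1.02948 rad → d = 6371·c ≈ 6558.80 km.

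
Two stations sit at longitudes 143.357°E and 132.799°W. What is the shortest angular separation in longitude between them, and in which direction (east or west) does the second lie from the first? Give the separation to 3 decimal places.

83.844° east

Raw difference: -132.799 − 143.357 = -276.156°.
Normalise into (−180°, 180°]: -276.156° + 360° = 83.844°.
Positive ⇒ the second point lies to the east; separation 83.844°.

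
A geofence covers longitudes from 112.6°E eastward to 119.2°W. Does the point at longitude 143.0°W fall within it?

Yes

Band width going east from +112.6° to -119.2°: ((-119.2 − 112.6) mod 360) = 128.2°.
Offset of -143.0° east of the west edge: ((-143.0 − 112.6) mod 360) = 104.4°.
104.4° ≤ 128.2° ⇒ inside.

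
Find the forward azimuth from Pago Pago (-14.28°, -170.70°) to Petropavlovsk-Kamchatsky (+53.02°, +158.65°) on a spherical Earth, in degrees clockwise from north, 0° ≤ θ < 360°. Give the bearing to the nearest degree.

Δλ = 158.65 − -170.70 = 329.35°; wrapped into (−180°, 180°]: -30.65°.
θ = atan2( sin Δλ · cos φ₂ , cos φ₁ · sin φ₂ − sin φ₁ · cos φ₂ · cos Δλ )
  = atan2(-0.30666, 0.90181) = -18.780° → normalised to [0°, 360°): 341.220°.

341°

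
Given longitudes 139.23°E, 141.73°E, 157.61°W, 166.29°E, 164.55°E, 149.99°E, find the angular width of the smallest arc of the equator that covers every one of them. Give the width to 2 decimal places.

63.16°

Sort the longitudes: -157.61°, +139.23°, +141.73°, +149.99°, +164.55°, +166.29°.
Eastward gaps between consecutive values (wrapping around): 296.84°, 2.50°, 8.26°, 14.56°, 1.74°, 36.10°.
Largest gap = 296.84° ⇒ minimal covering band is its complement: 360° − 296.84° = 63.16°.
Band runs from +139.23° eastward to -157.61°, crossing the antimeridian.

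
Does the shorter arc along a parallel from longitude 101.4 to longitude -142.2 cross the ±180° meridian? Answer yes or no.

Yes

Naïve |-142.2 − 101.4| = 243.6° > 180°, so the shorter arc goes the other way round — across 180°.
Signed shortest Δλ = ((-142.2 − 101.4 + 180) mod 360) − 180 = 116.4°.
Going east by 116.4° from +101.4° passes through 180° before reaching -142.2°.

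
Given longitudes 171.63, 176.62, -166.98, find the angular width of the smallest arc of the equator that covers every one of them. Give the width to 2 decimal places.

21.39°

Sort the longitudes: -166.98°, +171.63°, +176.62°.
Eastward gaps between consecutive values (wrapping around): 338.61°, 4.99°, 16.40°.
Largest gap = 338.61° ⇒ minimal covering band is its complement: 360° − 338.61° = 21.39°.
Band runs from +171.63° eastward to -166.98°, crossing the antimeridian.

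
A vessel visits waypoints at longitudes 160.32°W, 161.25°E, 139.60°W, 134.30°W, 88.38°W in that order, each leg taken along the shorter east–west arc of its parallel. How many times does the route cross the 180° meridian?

2

Leg 1: -160.32° → +161.25°, shortest Δλ = -38.43° (west) — crosses 180°.
Leg 2: +161.25° → -139.60°, shortest Δλ = 59.15° (east) — crosses 180°.
Leg 3: -139.60° → -134.30°, shortest Δλ = 5.3° (east) — does not cross 180°.
Leg 4: -134.30° → -88.38°, shortest Δλ = 45.92° (east) — does not cross 180°.
Total crossings: 2.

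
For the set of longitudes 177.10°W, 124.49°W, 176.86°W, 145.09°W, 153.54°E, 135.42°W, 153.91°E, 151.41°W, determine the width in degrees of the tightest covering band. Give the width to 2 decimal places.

Sort the longitudes: -177.10°, -176.86°, -151.41°, -145.09°, -135.42°, -124.49°, +153.54°, +153.91°.
Eastward gaps between consecutive values (wrapping around): 0.24°, 25.45°, 6.32°, 9.67°, 10.93°, 278.03°, 0.37°, 28.99°.
Largest gap = 278.03° ⇒ minimal covering band is its complement: 360° − 278.03° = 81.97°.
Band runs from +153.54° eastward to -124.49°, crossing the antimeridian.

81.97°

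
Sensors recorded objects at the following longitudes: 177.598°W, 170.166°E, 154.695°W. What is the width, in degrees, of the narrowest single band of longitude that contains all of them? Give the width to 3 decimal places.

Sort the longitudes: -177.598°, -154.695°, +170.166°.
Eastward gaps between consecutive values (wrapping around): 22.903°, 324.861°, 12.236°.
Largest gap = 324.861° ⇒ minimal covering band is its complement: 360° − 324.861° = 35.139°.
Band runs from +170.166° eastward to -154.695°, crossing the antimeridian.

35.139°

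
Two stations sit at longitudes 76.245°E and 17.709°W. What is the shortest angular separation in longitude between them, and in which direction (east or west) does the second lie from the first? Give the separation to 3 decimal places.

Raw difference: -17.709 − 76.245 = -93.954°.
Normalise into (−180°, 180°]: -93.954° stays -93.954°.
Negative ⇒ the second point lies to the west; separation 93.954°.

93.954° west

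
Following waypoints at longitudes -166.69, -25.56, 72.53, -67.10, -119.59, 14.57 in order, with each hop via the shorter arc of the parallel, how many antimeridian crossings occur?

0

Leg 1: -166.69° → -25.56°, shortest Δλ = 141.13° (east) — does not cross 180°.
Leg 2: -25.56° → +72.53°, shortest Δλ = 98.09° (east) — does not cross 180°.
Leg 3: +72.53° → -67.10°, shortest Δλ = -139.63° (west) — does not cross 180°.
Leg 4: -67.10° → -119.59°, shortest Δλ = -52.49° (west) — does not cross 180°.
Leg 5: -119.59° → +14.57°, shortest Δλ = 134.16° (east) — does not cross 180°.
Total crossings: 0.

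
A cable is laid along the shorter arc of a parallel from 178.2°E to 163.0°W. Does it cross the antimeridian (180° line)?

Yes

Naïve |-163.0 − 178.2| = 341.2° > 180°, so the shorter arc goes the other way round — across 180°.
Signed shortest Δλ = ((-163.0 − 178.2 + 180) mod 360) − 180 = 18.8°.
Going east by 18.8° from +178.2° passes through 180° before reaching -163.0°.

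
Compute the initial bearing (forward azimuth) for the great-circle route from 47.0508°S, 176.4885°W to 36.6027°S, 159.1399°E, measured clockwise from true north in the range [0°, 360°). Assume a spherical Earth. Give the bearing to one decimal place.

291.3°

Δλ = 159.1399 − -176.4885 = 335.6284°; wrapped into (−180°, 180°]: -24.3716°.
θ = atan2( sin Δλ · cos φ₂ , cos φ₁ · sin φ₂ − sin φ₁ · cos φ₂ · cos Δλ )
  = atan2(-0.33127, 0.12898) = -68.726° → normalised to [0°, 360°): 291.274°.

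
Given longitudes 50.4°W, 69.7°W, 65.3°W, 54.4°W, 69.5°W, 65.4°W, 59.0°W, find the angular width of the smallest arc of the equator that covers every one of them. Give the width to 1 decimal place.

Sort the longitudes: -69.7°, -69.5°, -65.4°, -65.3°, -59.0°, -54.4°, -50.4°.
Eastward gaps between consecutive values (wrapping around): 0.2°, 4.1°, 0.1°, 6.3°, 4.6°, 4.0°, 340.7°.
Largest gap = 340.7° ⇒ minimal covering band is its complement: 360° − 340.7° = 19.3°.
Band runs from -69.7° eastward to -50.4°.

19.3°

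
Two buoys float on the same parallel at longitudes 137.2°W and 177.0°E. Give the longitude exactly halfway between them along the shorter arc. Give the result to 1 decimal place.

160.1°W

Signed shortest Δλ from -137.2° to +177.0° is -45.8°.
Midpoint longitude = -137.2° + (-45.8°)/2 = -137.2° − 22.9° = -160.1°.
(The naïve average (-137.2 + +177.0)/2 = 19.9° is on the wrong side of the globe.)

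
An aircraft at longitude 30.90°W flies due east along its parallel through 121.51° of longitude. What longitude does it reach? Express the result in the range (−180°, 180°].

Start at -30.90°; shift +121.51° → +90.61°.
+90.61° already lies in (−180°, 180°].

90.61°E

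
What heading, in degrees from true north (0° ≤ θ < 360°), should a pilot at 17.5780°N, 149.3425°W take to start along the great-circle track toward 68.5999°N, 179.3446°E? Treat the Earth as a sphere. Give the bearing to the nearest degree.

347°

Δλ = 179.3446 − -149.3425 = 328.6871°; wrapped into (−180°, 180°]: -31.3129°.
θ = atan2( sin Δλ · cos φ₂ , cos φ₁ · sin φ₂ − sin φ₁ · cos φ₂ · cos Δλ )
  = atan2(-0.18963, 0.79344) = -13.442° → normalised to [0°, 360°): 346.558°.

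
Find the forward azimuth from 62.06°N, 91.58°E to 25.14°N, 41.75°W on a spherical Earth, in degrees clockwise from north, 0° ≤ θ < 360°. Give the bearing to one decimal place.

Δλ = -41.75 − 91.58 = -133.33°.
θ = atan2( sin Δλ · cos φ₂ , cos φ₁ · sin φ₂ − sin φ₁ · cos φ₂ · cos Δλ )
  = atan2(-0.65851, 0.74784) = -41.365° → normalised to [0°, 360°): 318.635°.

318.6°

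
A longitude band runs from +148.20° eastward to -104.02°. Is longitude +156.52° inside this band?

Band width going east from +148.20° to -104.02°: ((-104.02 − 148.20) mod 360) = 107.78°.
Offset of +156.52° east of the west edge: ((156.52 − 148.20) mod 360) = 8.32°.
8.32° ≤ 107.78° ⇒ inside.

Yes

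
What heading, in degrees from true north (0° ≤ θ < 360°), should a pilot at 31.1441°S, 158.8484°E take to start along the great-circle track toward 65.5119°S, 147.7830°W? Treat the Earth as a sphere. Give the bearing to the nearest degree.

153°

Δλ = -147.7830 − 158.8484 = -306.6314°; wrapped into (−180°, 180°]: 53.3686°.
θ = atan2( sin Δλ · cos φ₂ , cos φ₁ · sin φ₂ − sin φ₁ · cos φ₂ · cos Δλ )
  = atan2(0.33264, -0.65097) = 152.934° → normalised to [0°, 360°): 152.934°.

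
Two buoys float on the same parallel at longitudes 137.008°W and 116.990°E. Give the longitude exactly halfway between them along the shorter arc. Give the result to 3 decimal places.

169.991°E

Signed shortest Δλ from -137.008° to +116.990° is -106.002°.
Midpoint longitude = -137.008° + (-106.002°)/2 = -137.008° − 53.001° = -190.009°.
Normalise into (−180°, 180°]: +169.991°.
(The naïve average (-137.008 + +116.990)/2 = -10.009° is on the wrong side of the globe.)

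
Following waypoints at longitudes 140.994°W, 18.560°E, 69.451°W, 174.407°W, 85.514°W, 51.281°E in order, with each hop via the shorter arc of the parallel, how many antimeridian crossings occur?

Leg 1: -140.994° → +18.560°, shortest Δλ = 159.554° (east) — does not cross 180°.
Leg 2: +18.560° → -69.451°, shortest Δλ = -88.011° (west) — does not cross 180°.
Leg 3: -69.451° → -174.407°, shortest Δλ = -104.956° (west) — does not cross 180°.
Leg 4: -174.407° → -85.514°, shortest Δλ = 88.893° (east) — does not cross 180°.
Leg 5: -85.514° → +51.281°, shortest Δλ = 136.795° (east) — does not cross 180°.
Total crossings: 0.

0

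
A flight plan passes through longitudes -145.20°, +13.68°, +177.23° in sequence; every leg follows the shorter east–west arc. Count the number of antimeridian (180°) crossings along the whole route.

Leg 1: -145.20° → +13.68°, shortest Δλ = 158.88° (east) — does not cross 180°.
Leg 2: +13.68° → +177.23°, shortest Δλ = 163.55° (east) — does not cross 180°.
Total crossings: 0.

0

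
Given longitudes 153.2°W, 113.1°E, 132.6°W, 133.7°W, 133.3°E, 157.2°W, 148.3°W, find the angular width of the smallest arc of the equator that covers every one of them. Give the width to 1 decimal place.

114.3°

Sort the longitudes: -157.2°, -153.2°, -148.3°, -133.7°, -132.6°, +113.1°, +133.3°.
Eastward gaps between consecutive values (wrapping around): 4.0°, 4.9°, 14.6°, 1.1°, 245.7°, 20.2°, 69.5°.
Largest gap = 245.7° ⇒ minimal covering band is its complement: 360° − 245.7° = 114.3°.
Band runs from +113.1° eastward to -132.6°, crossing the antimeridian.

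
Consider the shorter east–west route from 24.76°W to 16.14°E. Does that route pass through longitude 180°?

No

Signed shortest Δλ = ((16.14 − -24.76 + 180) mod 360) − 180 = 40.9°.
Going east by 40.9° from -24.76° reaches +16.14° without touching 180°.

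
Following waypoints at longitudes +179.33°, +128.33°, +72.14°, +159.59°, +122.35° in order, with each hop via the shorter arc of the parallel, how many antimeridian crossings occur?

Leg 1: +179.33° → +128.33°, shortest Δλ = -51.0° (west) — does not cross 180°.
Leg 2: +128.33° → +72.14°, shortest Δλ = -56.19° (west) — does not cross 180°.
Leg 3: +72.14° → +159.59°, shortest Δλ = 87.45° (east) — does not cross 180°.
Leg 4: +159.59° → +122.35°, shortest Δλ = -37.24° (west) — does not cross 180°.
Total crossings: 0.

0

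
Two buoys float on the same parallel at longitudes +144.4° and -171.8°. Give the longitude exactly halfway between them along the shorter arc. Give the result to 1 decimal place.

+166.3°

Signed shortest Δλ from +144.4° to -171.8° is +43.8°.
Midpoint longitude = +144.4° + (+43.8°)/2 = +144.4° + 21.9° = +166.3°.
(The naïve average (+144.4 + -171.8)/2 = -13.7° is on the wrong side of the globe.)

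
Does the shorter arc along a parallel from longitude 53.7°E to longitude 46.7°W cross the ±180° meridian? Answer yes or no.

No

Signed shortest Δλ = ((-46.7 − 53.7 + 180) mod 360) − 180 = -100.4°.
Going west by 100.4° from +53.7° reaches -46.7° without touching 180°.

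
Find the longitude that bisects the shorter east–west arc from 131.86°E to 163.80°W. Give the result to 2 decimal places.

164.03°E

Signed shortest Δλ from +131.86° to -163.80° is +64.34°.
Midpoint longitude = +131.86° + (+64.34°)/2 = +131.86° + 32.17° = +164.03°.
(The naïve average (+131.86 + -163.80)/2 = -15.97° is on the wrong side of the globe.)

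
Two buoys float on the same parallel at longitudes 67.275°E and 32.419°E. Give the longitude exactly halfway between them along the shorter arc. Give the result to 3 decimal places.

49.847°E

Signed shortest Δλ from +67.275° to +32.419° is -34.856°.
Midpoint longitude = +67.275° + (-34.856°)/2 = +67.275° − 17.428° = +49.847°.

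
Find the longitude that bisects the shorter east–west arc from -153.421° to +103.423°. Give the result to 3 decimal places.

Signed shortest Δλ from -153.421° to +103.423° is -103.156°.
Midpoint longitude = -153.421° + (-103.156°)/2 = -153.421° − 51.578° = -204.999°.
Normalise into (−180°, 180°]: +155.001°.
(The naïve average (-153.421 + +103.423)/2 = -24.999° is on the wrong side of the globe.)

+155.001°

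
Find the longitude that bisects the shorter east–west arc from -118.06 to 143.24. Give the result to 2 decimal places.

-167.41°

Signed shortest Δλ from -118.06° to +143.24° is -98.70°.
Midpoint longitude = -118.06° + (-98.70°)/2 = -118.06° − 49.35° = -167.41°.
(The naïve average (-118.06 + +143.24)/2 = 12.59° is on the wrong side of the globe.)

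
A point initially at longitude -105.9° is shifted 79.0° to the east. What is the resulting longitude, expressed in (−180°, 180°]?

-26.9°

Start at -105.9°; shift +79.0° → -26.9°.
-26.9° already lies in (−180°, 180°].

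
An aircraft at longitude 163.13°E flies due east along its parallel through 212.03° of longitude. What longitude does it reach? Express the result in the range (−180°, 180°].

Start at +163.13°; shift +212.03° → +375.16°.
+375.16° lies outside (−180°, 180°]; subtract 360° → +15.16°.

15.16°E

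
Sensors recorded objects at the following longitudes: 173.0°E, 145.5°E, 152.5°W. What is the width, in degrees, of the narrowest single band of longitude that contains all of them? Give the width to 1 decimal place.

62.0°

Sort the longitudes: -152.5°, +145.5°, +173.0°.
Eastward gaps between consecutive values (wrapping around): 298.0°, 27.5°, 34.5°.
Largest gap = 298.0° ⇒ minimal covering band is its complement: 360° − 298.0° = 62.0°.
Band runs from +145.5° eastward to -152.5°, crossing the antimeridian.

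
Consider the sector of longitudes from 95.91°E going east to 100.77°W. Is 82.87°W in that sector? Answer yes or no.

Band width going east from +95.91° to -100.77°: ((-100.77 − 95.91) mod 360) = 163.32°.
Offset of -82.87° east of the west edge: ((-82.87 − 95.91) mod 360) = 181.22°.
181.22° > 163.32° ⇒ outside.

No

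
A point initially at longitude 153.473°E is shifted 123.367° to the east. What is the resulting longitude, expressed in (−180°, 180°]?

Start at +153.473°; shift +123.367° → +276.840°.
+276.840° lies outside (−180°, 180°]; subtract 360° → -83.160°.

83.160°W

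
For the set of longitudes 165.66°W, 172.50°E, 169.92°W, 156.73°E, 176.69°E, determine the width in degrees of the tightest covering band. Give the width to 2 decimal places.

Sort the longitudes: -169.92°, -165.66°, +156.73°, +172.50°, +176.69°.
Eastward gaps between consecutive values (wrapping around): 4.26°, 322.39°, 15.77°, 4.19°, 13.39°.
Largest gap = 322.39° ⇒ minimal covering band is its complement: 360° − 322.39° = 37.61°.
Band runs from +156.73° eastward to -165.66°, crossing the antimeridian.

37.61°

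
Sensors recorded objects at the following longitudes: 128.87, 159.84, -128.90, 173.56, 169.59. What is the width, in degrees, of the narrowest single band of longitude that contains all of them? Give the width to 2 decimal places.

102.23°

Sort the longitudes: -128.90°, +128.87°, +159.84°, +169.59°, +173.56°.
Eastward gaps between consecutive values (wrapping around): 257.77°, 30.97°, 9.75°, 3.97°, 57.54°.
Largest gap = 257.77° ⇒ minimal covering band is its complement: 360° − 257.77° = 102.23°.
Band runs from +128.87° eastward to -128.90°, crossing the antimeridian.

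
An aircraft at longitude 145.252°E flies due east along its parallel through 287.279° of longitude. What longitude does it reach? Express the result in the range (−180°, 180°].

Start at +145.252°; shift +287.279° → +432.531°.
+432.531° lies outside (−180°, 180°]; subtract 360° → +72.531°.

72.531°E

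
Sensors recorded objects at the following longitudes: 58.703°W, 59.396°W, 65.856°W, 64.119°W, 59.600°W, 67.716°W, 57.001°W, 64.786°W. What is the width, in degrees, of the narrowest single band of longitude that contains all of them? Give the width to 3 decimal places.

Sort the longitudes: -67.716°, -65.856°, -64.786°, -64.119°, -59.600°, -59.396°, -58.703°, -57.001°.
Eastward gaps between consecutive values (wrapping around): 1.860°, 1.070°, 0.667°, 4.519°, 0.204°, 0.693°, 1.702°, 349.285°.
Largest gap = 349.285° ⇒ minimal covering band is its complement: 360° − 349.285° = 10.715°.
Band runs from -67.716° eastward to -57.001°.

10.715°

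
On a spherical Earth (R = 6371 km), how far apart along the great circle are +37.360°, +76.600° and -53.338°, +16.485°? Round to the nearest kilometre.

Δλ = 16.485 − 76.600 = -60.115°.
Δφ = -53.338 − 37.360 = -90.698°.
a = sin²(Δφ/2) + cos φ₁ · cos φ₂ · sin²(Δλ/2) = 0.625152.
c = 2·atan2(√a, √(1−a)) = 1.82379 rad → d = 6371·c ≈ 11619.37 km.

11619 km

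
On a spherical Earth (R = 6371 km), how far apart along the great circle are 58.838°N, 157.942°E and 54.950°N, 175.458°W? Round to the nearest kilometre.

1660 km

Δλ = -175.458 − 157.942 = -333.400°; wrapped into (−180°, 180°]: 26.600°.
Δφ = 54.950 − 58.838 = -3.888°.
a = sin²(Δφ/2) + cos φ₁ · cos φ₂ · sin²(Δλ/2) = 0.016878.
c = 2·atan2(√a, √(1−a)) = 0.26057 rad → d = 6371·c ≈ 1660.07 km.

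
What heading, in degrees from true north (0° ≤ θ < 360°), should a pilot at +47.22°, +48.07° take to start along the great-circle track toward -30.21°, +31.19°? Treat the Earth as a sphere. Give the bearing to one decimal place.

194.8°

Δλ = 31.19 − 48.07 = -16.88°.
θ = atan2( sin Δλ · cos φ₂ , cos φ₁ · sin φ₂ − sin φ₁ · cos φ₂ · cos Δλ )
  = atan2(-0.25093, -0.94870) = -165.185° → normalised to [0°, 360°): 194.815°.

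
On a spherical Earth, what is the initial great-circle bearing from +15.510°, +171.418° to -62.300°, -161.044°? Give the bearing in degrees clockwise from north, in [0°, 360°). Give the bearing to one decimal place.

167.4°

Δλ = -161.044 − 171.418 = -332.462°; wrapped into (−180°, 180°]: 27.538°.
θ = atan2( sin Δλ · cos φ₂ , cos φ₁ · sin φ₂ − sin φ₁ · cos φ₂ · cos Δλ )
  = atan2(0.21491, -0.96337) = 167.424° → normalised to [0°, 360°): 167.424°.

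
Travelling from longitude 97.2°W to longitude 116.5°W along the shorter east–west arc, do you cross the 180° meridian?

Signed shortest Δλ = ((-116.5 − -97.2 + 180) mod 360) − 180 = -19.3°.
Going west by 19.3° from -97.2° reaches -116.5° without touching 180°.

No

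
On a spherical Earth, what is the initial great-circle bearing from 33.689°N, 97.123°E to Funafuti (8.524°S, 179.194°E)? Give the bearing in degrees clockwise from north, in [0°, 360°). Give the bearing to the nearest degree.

Δλ = 179.194 − 97.123 = 82.071°.
θ = atan2( sin Δλ · cos φ₂ , cos φ₁ · sin φ₂ − sin φ₁ · cos φ₂ · cos Δλ )
  = atan2(0.97950, -0.19900) = 101.484° → normalised to [0°, 360°): 101.484°.

101°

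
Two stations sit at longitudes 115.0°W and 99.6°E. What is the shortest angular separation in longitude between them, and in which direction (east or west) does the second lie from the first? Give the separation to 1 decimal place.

Raw difference: 99.6 − -115.0 = 214.6°.
Normalise into (−180°, 180°]: 214.6° − 360° = -145.4°.
Negative ⇒ the second point lies to the west; separation 145.4°.

145.4° west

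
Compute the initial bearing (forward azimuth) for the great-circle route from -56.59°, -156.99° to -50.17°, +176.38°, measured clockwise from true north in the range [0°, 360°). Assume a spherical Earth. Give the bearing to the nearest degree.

281°

Δλ = 176.38 − -156.99 = 333.37°; wrapped into (−180°, 180°]: -26.63°.
θ = atan2( sin Δλ · cos φ₂ , cos φ₁ · sin φ₂ − sin φ₁ · cos φ₂ · cos Δλ )
  = atan2(-0.28709, 0.05510) = -79.136° → normalised to [0°, 360°): 280.864°.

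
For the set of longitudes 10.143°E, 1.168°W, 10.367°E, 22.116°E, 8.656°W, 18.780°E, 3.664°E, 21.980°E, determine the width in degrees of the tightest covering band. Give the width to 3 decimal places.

Sort the longitudes: -8.656°, -1.168°, +3.664°, +10.143°, +10.367°, +18.780°, +21.980°, +22.116°.
Eastward gaps between consecutive values (wrapping around): 7.488°, 4.832°, 6.479°, 0.224°, 8.413°, 3.200°, 0.136°, 329.228°.
Largest gap = 329.228° ⇒ minimal covering band is its complement: 360° − 329.228° = 30.772°.
Band runs from -8.656° eastward to +22.116°.

30.772°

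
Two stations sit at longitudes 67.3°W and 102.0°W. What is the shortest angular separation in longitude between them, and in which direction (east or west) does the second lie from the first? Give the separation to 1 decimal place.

Raw difference: -102.0 − -67.3 = -34.7°.
Normalise into (−180°, 180°]: -34.7° stays -34.7°.
Negative ⇒ the second point lies to the west; separation 34.7°.

34.7° west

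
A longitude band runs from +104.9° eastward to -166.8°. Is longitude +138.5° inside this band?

Yes

Band width going east from +104.9° to -166.8°: ((-166.8 − 104.9) mod 360) = 88.3°.
Offset of +138.5° east of the west edge: ((138.5 − 104.9) mod 360) = 33.6°.
33.6° ≤ 88.3° ⇒ inside.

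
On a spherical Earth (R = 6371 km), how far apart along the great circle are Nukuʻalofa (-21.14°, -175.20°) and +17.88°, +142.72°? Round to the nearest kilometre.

Δλ = 142.72 − -175.20 = 317.92°; wrapped into (−180°, 180°]: -42.08°.
Δφ = 17.88 − -21.14 = 39.02°.
a = sin²(Δφ/2) + cos φ₁ · cos φ₂ · sin²(Δλ/2) = 0.225951.
c = 2·atan2(√a, √(1−a)) = 0.99071 rad → d = 6371·c ≈ 6311.80 km.

6312 km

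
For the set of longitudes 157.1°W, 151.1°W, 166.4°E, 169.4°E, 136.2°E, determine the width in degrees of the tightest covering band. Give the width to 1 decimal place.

Sort the longitudes: -157.1°, -151.1°, +136.2°, +166.4°, +169.4°.
Eastward gaps between consecutive values (wrapping around): 6.0°, 287.3°, 30.2°, 3.0°, 33.5°.
Largest gap = 287.3° ⇒ minimal covering band is its complement: 360° − 287.3° = 72.7°.
Band runs from +136.2° eastward to -151.1°, crossing the antimeridian.

72.7°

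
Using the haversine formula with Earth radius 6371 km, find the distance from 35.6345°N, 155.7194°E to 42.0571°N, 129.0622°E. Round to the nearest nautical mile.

Δλ = 129.0622 − 155.7194 = -26.6572°.
Δφ = 42.0571 − 35.6345 = 6.4226°.
a = sin²(Δφ/2) + cos φ₁ · cos φ₂ · sin²(Δλ/2) = 0.035209.
c = 2·atan2(√a, √(1−a)) = 0.37752 rad → d = 6371·c ≈ 2405.19 km ≈ 1298.70 nmi.

1299 nmi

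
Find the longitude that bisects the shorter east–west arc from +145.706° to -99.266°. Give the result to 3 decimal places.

Signed shortest Δλ from +145.706° to -99.266° is +115.028°.
Midpoint longitude = +145.706° + (+115.028°)/2 = +145.706° + 57.514° = +203.220°.
Normalise into (−180°, 180°]: -156.780°.
(The naïve average (+145.706 + -99.266)/2 = 23.22° is on the wrong side of the globe.)

-156.780°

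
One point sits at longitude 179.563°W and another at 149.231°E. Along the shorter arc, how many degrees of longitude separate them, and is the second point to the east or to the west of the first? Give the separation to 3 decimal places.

31.206° west

Raw difference: 149.231 − -179.563 = 328.794°.
Normalise into (−180°, 180°]: 328.794° − 360° = -31.206°.
Negative ⇒ the second point lies to the west; separation 31.206°.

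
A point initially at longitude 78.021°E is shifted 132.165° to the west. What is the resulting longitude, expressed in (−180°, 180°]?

Start at +78.021°; shift −132.165° → -54.144°.
-54.144° already lies in (−180°, 180°].

54.144°W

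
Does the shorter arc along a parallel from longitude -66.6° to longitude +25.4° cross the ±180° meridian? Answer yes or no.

Signed shortest Δλ = ((25.4 − -66.6 + 180) mod 360) − 180 = 92.0°.
Going east by 92.0° from -66.6° reaches +25.4° without touching 180°.

No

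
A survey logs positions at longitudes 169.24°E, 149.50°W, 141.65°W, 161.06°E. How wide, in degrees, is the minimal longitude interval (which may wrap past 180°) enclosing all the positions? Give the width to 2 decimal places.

57.29°

Sort the longitudes: -149.50°, -141.65°, +161.06°, +169.24°.
Eastward gaps between consecutive values (wrapping around): 7.85°, 302.71°, 8.18°, 41.26°.
Largest gap = 302.71° ⇒ minimal covering band is its complement: 360° − 302.71° = 57.29°.
Band runs from +161.06° eastward to -141.65°, crossing the antimeridian.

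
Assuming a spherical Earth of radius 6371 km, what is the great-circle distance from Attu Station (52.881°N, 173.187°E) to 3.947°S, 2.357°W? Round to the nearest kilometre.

Δλ = -2.357 − 173.187 = -175.544°.
Δφ = -3.947 − 52.881 = -56.828°.
a = sin²(Δφ/2) + cos φ₁ · cos φ₂ · sin²(Δλ/2) = 0.827554.
c = 2·atan2(√a, √(1−a)) = 2.28512 rad → d = 6371·c ≈ 14558.51 km.

14559 km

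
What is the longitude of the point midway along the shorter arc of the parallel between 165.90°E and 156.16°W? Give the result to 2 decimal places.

175.13°W

Signed shortest Δλ from +165.90° to -156.16° is +37.94°.
Midpoint longitude = +165.90° + (+37.94°)/2 = +165.90° + 18.97° = +184.87°.
Normalise into (−180°, 180°]: -175.13°.
(The naïve average (+165.90 + -156.16)/2 = 4.87° is on the wrong side of the globe.)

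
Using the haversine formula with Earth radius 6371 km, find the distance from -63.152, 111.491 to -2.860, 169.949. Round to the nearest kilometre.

Δλ = 169.949 − 111.491 = 58.458°.
Δφ = -2.860 − -63.152 = 60.292°.
a = sin²(Δφ/2) + cos φ₁ · cos φ₂ · sin²(Δλ/2) = 0.359761.
c = 2·atan2(√a, √(1−a)) = 1.28650 rad → d = 6371·c ≈ 8196.31 km.

8196 km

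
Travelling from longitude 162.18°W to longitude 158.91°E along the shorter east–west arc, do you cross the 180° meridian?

Naïve |158.91 − -162.18| = 321.09° > 180°, so the shorter arc goes the other way round — across 180°.
Signed shortest Δλ = ((158.91 − -162.18 + 180) mod 360) − 180 = -38.91°.
Going west by 38.91° from -162.18° passes through 180° before reaching +158.91°.

Yes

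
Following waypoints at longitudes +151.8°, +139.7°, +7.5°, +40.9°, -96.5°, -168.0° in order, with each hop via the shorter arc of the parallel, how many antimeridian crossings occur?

0

Leg 1: +151.8° → +139.7°, shortest Δλ = -12.1° (west) — does not cross 180°.
Leg 2: +139.7° → +7.5°, shortest Δλ = -132.2° (west) — does not cross 180°.
Leg 3: +7.5° → +40.9°, shortest Δλ = 33.4° (east) — does not cross 180°.
Leg 4: +40.9° → -96.5°, shortest Δλ = -137.4° (west) — does not cross 180°.
Leg 5: -96.5° → -168.0°, shortest Δλ = -71.5° (west) — does not cross 180°.
Total crossings: 0.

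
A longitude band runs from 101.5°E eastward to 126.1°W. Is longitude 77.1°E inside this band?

Band width going east from +101.5° to -126.1°: ((-126.1 − 101.5) mod 360) = 132.4°.
Offset of +77.1° east of the west edge: ((77.1 − 101.5) mod 360) = 335.6°.
335.6° > 132.4° ⇒ outside.

No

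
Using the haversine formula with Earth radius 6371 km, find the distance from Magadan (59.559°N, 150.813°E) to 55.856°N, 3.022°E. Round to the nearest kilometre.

6869 km

Δλ = 3.022 − 150.813 = -147.791°.
Δφ = 55.856 − 59.559 = -3.703°.
a = sin²(Δφ/2) + cos φ₁ · cos φ₂ · sin²(Δλ/2) = 0.263533.
c = 2·atan2(√a, √(1−a)) = 1.07818 rad → d = 6371·c ≈ 6869.08 km.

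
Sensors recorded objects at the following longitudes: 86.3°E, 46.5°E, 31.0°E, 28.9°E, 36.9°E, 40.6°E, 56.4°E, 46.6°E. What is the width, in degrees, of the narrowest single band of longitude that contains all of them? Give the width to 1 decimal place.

57.4°

Sort the longitudes: +28.9°, +31.0°, +36.9°, +40.6°, +46.5°, +46.6°, +56.4°, +86.3°.
Eastward gaps between consecutive values (wrapping around): 2.1°, 5.9°, 3.7°, 5.9°, 0.1°, 9.8°, 29.9°, 302.6°.
Largest gap = 302.6° ⇒ minimal covering band is its complement: 360° − 302.6° = 57.4°.
Band runs from +28.9° eastward to +86.3°.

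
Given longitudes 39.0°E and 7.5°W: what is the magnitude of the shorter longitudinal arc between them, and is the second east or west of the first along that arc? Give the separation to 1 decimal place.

Raw difference: -7.5 − 39.0 = -46.5°.
Normalise into (−180°, 180°]: -46.5° stays -46.5°.
Negative ⇒ the second point lies to the west; separation 46.5°.

46.5° west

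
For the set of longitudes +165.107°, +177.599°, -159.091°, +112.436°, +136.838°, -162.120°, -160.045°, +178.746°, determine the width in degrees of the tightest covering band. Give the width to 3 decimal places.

88.473°

Sort the longitudes: -162.120°, -160.045°, -159.091°, +112.436°, +136.838°, +165.107°, +177.599°, +178.746°.
Eastward gaps between consecutive values (wrapping around): 2.075°, 0.954°, 271.527°, 24.402°, 28.269°, 12.492°, 1.147°, 19.134°.
Largest gap = 271.527° ⇒ minimal covering band is its complement: 360° − 271.527° = 88.473°.
Band runs from +112.436° eastward to -159.091°, crossing the antimeridian.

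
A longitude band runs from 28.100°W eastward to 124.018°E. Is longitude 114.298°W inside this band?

Band width going east from -28.100° to +124.018°: ((124.018 − -28.100) mod 360) = 152.118°.
Offset of -114.298° east of the west edge: ((-114.298 − -28.100) mod 360) = 273.802°.
273.802° > 152.118° ⇒ outside.

No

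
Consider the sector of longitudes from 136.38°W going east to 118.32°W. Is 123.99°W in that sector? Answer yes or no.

Yes

Band width going east from -136.38° to -118.32°: ((-118.32 − -136.38) mod 360) = 18.06°.
Offset of -123.99° east of the west edge: ((-123.99 − -136.38) mod 360) = 12.39°.
12.39° ≤ 18.06° ⇒ inside.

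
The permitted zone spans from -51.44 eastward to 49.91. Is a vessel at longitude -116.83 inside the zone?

Band width going east from -51.44° to +49.91°: ((49.91 − -51.44) mod 360) = 101.35°.
Offset of -116.83° east of the west edge: ((-116.83 − -51.44) mod 360) = 294.61°.
294.61° > 101.35° ⇒ outside.

No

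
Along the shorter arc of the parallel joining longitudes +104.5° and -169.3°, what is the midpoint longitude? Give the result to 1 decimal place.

+147.6°

Signed shortest Δλ from +104.5° to -169.3° is +86.2°.
Midpoint longitude = +104.5° + (+86.2°)/2 = +104.5° + 43.1° = +147.6°.
(The naïve average (+104.5 + -169.3)/2 = -32.4° is on the wrong side of the globe.)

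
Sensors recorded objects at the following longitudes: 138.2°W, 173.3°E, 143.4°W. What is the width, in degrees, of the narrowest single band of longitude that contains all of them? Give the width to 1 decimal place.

Sort the longitudes: -143.4°, -138.2°, +173.3°.
Eastward gaps between consecutive values (wrapping around): 5.2°, 311.5°, 43.3°.
Largest gap = 311.5° ⇒ minimal covering band is its complement: 360° − 311.5° = 48.5°.
Band runs from +173.3° eastward to -138.2°, crossing the antimeridian.

48.5°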